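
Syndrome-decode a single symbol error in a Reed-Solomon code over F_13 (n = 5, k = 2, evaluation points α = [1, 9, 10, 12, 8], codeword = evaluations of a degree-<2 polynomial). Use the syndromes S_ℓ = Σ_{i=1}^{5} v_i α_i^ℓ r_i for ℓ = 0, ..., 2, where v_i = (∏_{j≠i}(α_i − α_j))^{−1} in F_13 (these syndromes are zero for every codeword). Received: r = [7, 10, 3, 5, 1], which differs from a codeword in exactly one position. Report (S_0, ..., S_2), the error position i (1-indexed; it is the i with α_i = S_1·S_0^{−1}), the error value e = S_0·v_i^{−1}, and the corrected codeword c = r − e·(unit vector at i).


S = (9, 3, 1), error at position 2, error magnitude e = 8, c = [7, 2, 3, 5, 1].

Step 1: column multipliers v_i = (∏_{j≠i}(α_i − α_j))^{−1} mod 13.
  i = 1 (α = 1): (1−9)(1−10)(1−12)(1−8) = (−8)·(−9)·(−11)·(−7) = 5544 ≡ 6, so v_1 = 6^{−1} = 11 (mod 13).
  i = 2 (α = 9): (9−1)(9−10)(9−12)(9−8) = 8·(−1)·(−3)·1 = 24 ≡ 11, so v_2 = 11^{−1} = 6 (mod 13).
  i = 3 (α = 10): (10−1)(10−9)(10−12)(10−8) = 9·1·(−2)·2 = −36 ≡ 3, so v_3 = 3^{−1} = 9 (mod 13).
  i = 4 (α = 12): (12−1)(12−9)(12−10)(12−8) = 11·3·2·4 = 264 ≡ 4, so v_4 = 4^{−1} = 10 (mod 13).
  i = 5 (α = 8): (8−1)(8−9)(8−10)(8−12) = 7·(−1)·(−2)·(−4) = −56 ≡ 9, so v_5 = 9^{−1} = 3 (mod 13).
  v = [11, 6, 9, 10, 3].
Step 2: syndromes of r = [7, 10, 3, 5, 1] (all sums mod 13).
  S_0 = Σ v_i r_i = 11·7 + 6·10 + 9·3 + 10·5 + 3·1 = 217 ≡ 9.
  S_1 = Σ v_i α_i r_i = 11·1·7 + 6·9·10 + 9·10·3 + 10·12·5 + 3·8·1 = 1511 ≡ 3.
  α_i^2 mod 13 = [1, 3, 9, 1, 12].
  S_2 = Σ v_i α_i^2 r_i = 11·1·7 + 6·3·10 + 9·9·3 + 10·1·5 + 3·12·1 = 586 ≡ 1.
  S = (9, 3, 1) ≠ 0, so r is not a codeword (an error is present).
Step 3: locate the error. For a single error e at position i, S_ℓ = v_i·e·α_i^ℓ, so α_err = S_1/S_0.
  S_0^{−1} = 9^{−1} = 3 (mod 13), so α_err = 3·3 = 9 ≡ 9 = α_2. Error position i = 2.
  Consistency check: S_2/S_1 = 1·9 = 9 ≡ 9 = α_err ✓ (single-error assumption holds).
Step 4: error magnitude e = S_0/v_2 = S_0·∏_{j≠2}(α_2 − α_j) = 9·11 = 99 ≡ 8 (mod 13).
Step 5: correct position 2: c_2 = r_2 − e = 10 − 8 ≡ 2 (mod 13). Hence c = [7, 2, 3, 5, 1].
  Check: interpolating c through the α_i gives m(x) = 6 + 1·x (degree < 2) with m(α_i) = c_i for every i, so c is indeed a codeword.


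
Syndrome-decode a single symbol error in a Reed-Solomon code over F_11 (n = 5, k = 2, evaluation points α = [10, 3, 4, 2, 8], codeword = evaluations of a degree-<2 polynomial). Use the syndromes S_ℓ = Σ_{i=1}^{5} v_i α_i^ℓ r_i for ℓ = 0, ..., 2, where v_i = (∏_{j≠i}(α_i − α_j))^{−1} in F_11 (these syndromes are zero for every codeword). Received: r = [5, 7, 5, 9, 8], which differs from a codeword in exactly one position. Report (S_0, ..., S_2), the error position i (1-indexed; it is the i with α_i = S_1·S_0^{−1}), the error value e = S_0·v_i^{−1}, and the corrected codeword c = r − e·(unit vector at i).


S = (1, 10, 1), error at position 1, error magnitude e = 1, c = [4, 7, 5, 9, 8].

Step 1: column multipliers v_i = (∏_{j≠i}(α_i − α_j))^{−1} mod 11.
  i = 1 (α = 10): (10−3)(10−4)(10−2)(10−8) = 7·6·8·2 = 672 ≡ 1, so v_1 = 1^{−1} = 1 (mod 11).
  i = 2 (α = 3): (3−10)(3−4)(3−2)(3−8) = (−7)·(−1)·1·(−5) = −35 ≡ 9, so v_2 = 9^{−1} = 5 (mod 11).
  i = 3 (α = 4): (4−10)(4−3)(4−2)(4−8) = (−6)·1·2·(−4) = 48 ≡ 4, so v_3 = 4^{−1} = 3 (mod 11).
  i = 4 (α = 2): (2−10)(2−3)(2−4)(2−8) = (−8)·(−1)·(−2)·(−6) = 96 ≡ 8, so v_4 = 8^{−1} = 7 (mod 11).
  i = 5 (α = 8): (8−10)(8−3)(8−4)(8−2) = (−2)·5·4·6 = −240 ≡ 2, so v_5 = 2^{−1} = 6 (mod 11).
  v = [1, 5, 3, 7, 6].
Step 2: syndromes of r = [5, 7, 5, 9, 8] (all sums mod 11).
  S_0 = Σ v_i r_i = 1·5 + 5·7 + 3·5 + 7·9 + 6·8 = 166 ≡ 1.
  S_1 = Σ v_i α_i r_i = 1·10·5 + 5·3·7 + 3·4·5 + 7·2·9 + 6·8·8 = 725 ≡ 10.
  α_i^2 mod 11 = [1, 9, 5, 4, 9].
  S_2 = Σ v_i α_i^2 r_i = 1·1·5 + 5·9·7 + 3·5·5 + 7·4·9 + 6·9·8 = 1079 ≡ 1.
  S = (1, 10, 1) ≠ 0, so r is not a codeword (an error is present).
Step 3: locate the error. For a single error e at position i, S_ℓ = v_i·e·α_i^ℓ, so α_err = S_1/S_0.
  S_0^{−1} = 1^{−1} = 1 (mod 11), so α_err = 10·1 = 10 ≡ 10 = α_1. Error position i = 1.
  Consistency check: S_2/S_1 = 1·10 = 10 ≡ 10 = α_err ✓ (single-error assumption holds).
Step 4: error magnitude e = S_0/v_1 = S_0·∏_{j≠1}(α_1 − α_j) = 1·1 = 1 ≡ 1 (mod 11).
Step 5: correct position 1: c_1 = r_1 − e = 5 − 1 ≡ 4 (mod 11). Hence c = [4, 7, 5, 9, 8].
  Check: interpolating c through the α_i gives m(x) = 2 + 9·x (degree < 2) with m(α_i) = c_i for every i, so c is indeed a codeword.


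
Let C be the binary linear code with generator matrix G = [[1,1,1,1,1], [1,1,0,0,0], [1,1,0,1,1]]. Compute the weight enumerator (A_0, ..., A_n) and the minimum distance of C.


Weight distribution: A_0 = 1, A_1 = 1, A_2 = 2, A_3 = 2, A_4 = 1, A_5 = 1. Minimum distance d = 1.

Enumerate all 2^3 = 8 messages m ∈ F_2^3.
For each, compute codeword c = mG in F_2^5, then tally its weight.
  m = 000 → c = 00000, weight = 0.
  m = 100 → c = 11111, weight = 5.
  m = 010 → c = 11000, weight = 2.
  m = 110 → c = 00111, weight = 3.
  m = 001 → c = 11011, weight = 4.
  m = 101 → c = 00100, weight = 1.
  m = 011 → c = 00011, weight = 2.
  m = 111 → c = 11100, weight = 3.
Tally weights:
  weight 0: 1 codewords.
  weight 1: 1 codewords.
  weight 2: 2 codewords.
  weight 3: 2 codewords.
  weight 4: 1 codewords.
  weight 5: 1 codewords.
Minimum distance d = smallest w > 0 with A_w > 0 = 1.
Sanity: Σ A_w = 8 = 2^3 = 8 ✓.


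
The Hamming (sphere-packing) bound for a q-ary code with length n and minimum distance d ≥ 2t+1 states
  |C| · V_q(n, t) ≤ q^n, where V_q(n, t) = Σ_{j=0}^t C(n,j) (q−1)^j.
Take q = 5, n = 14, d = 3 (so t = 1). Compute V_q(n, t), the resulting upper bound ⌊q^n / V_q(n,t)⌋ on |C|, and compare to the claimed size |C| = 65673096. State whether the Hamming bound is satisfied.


V_q(n, t) = 57, q^n = 6103515625, Hamming bound = 107079221, |C| = 65673096 ≤ bound (satisfied).

Step 1: Compute V_q(n, t) = Σ_{j=0}^1 C(n, j) (q−1)^j.
  j = 0: C(14,0)·(4)^0 = 1·1 = 1.
  j = 1: C(14,1)·(4)^1 = 14·4 = 56.
  V_q(n, t) = 1 + 56 = 57.
Step 2: q^n = 5^14 = 6103515625.
Step 3: Hamming bound ⌊q^n / V_q(n,t)⌋ = ⌊6103515625/57⌋ = 107079221.
Step 4: Compare |C| = 65673096 to 107079221: satisfied.
The claimed |C| lies below the Hamming bound.


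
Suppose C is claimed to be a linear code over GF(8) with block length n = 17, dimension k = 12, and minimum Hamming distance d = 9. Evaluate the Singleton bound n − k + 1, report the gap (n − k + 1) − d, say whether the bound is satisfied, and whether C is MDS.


Singleton RHS = n − k + 1 = 6, slack = -3, bound violated (no such code; not MDS).

Singleton bound: d ≤ n − k + 1.
Here n = 17, k = 12, so n − k + 1 = 6.
Given d = 9, check d ≤ 6: NO.
Slack = (n − k + 1) − d = -3.
The slack is negative: d = 9 exceeds n − k + 1 = 6 by 3, so the Singleton bound is violated and no linear [17, 12, 9]_8 code can exist. In particular it is not MDS (MDS requires d = n − k + 1 exactly).
Description: the claimed parameters are [17, 12, 9]_8; such a code would be impossible (violates the Singleton bound).


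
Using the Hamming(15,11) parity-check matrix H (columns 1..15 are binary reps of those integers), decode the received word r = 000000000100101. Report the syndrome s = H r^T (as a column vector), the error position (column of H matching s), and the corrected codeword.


s = (1, 0, 0, 0)^T, error position = 8, corrected codeword c = 000000010100101

Compute s = H r^T mod 2 one row at a time:
  s_1 = 0 + 0 + 1 + 0 + 0 + 1 + 0 + 1 = 3 ≡ 1 (mod 2).
  s_2 = 0 + 0 + 0 + 0 + 0 + 1 + 0 + 1 = 2 ≡ 0 (mod 2).
  s_3 = 0 + 0 + 0 + 0 + 1 + 0 + 0 + 1 = 2 ≡ 0 (mod 2).
  s_4 = 0 + 0 + 0 + 0 + 0 + 0 + 1 + 1 = 2 ≡ 0 (mod 2).
s = (1, 0, 0, 0)^T — this equals column 8 of H (binary 1000), so error is at position 8.
Correct: flip bit 8 of r = 000000000100101 to get c = 000000010100101.


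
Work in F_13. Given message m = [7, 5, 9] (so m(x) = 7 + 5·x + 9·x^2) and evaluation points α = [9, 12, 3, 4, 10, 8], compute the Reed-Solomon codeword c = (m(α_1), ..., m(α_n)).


c = [1, 11, 12, 2, 8, 12]

Message polynomial: m(x) = 7 + 5·x + 9·x^2 (mod 13).
For each evaluation point α_i, compute m(α_i) mod 13:
  α_1 = 9: Horner steps 9 → 8 → 1, so m(9) = 1.
  α_2 = 12: Horner steps 9 → 9 → 11, so m(12) = 11.
  α_3 = 3: Horner steps 9 → 6 → 12, so m(3) = 12.
  α_4 = 4: Horner steps 9 → 2 → 2, so m(4) = 2.
  α_5 = 10: Horner steps 9 → 4 → 8, so m(10) = 8.
  α_6 = 8: Horner steps 9 → 12 → 12, so m(8) = 12.
Codeword c = [1, 11, 12, 2, 8, 12] ∈ F_13^6.


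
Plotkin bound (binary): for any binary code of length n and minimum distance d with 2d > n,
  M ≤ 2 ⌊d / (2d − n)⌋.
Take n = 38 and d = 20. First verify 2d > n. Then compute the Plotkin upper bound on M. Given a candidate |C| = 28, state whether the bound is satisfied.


Plotkin bound M ≤ 20; given |C| = 28 > bound (violated).

Check applicability: 2d = 40, n = 38.
2d − n = 2 > 0, so Plotkin applies.
Compute d/(2d−n) = 20/2 ≈ 10.0000.
⌊d/(2d−n)⌋ = 10.
Plotkin bound: M ≤ 2·10 = 20.
Given |C| = 28, check: VIOLATED.
This |C| is above the Plotkin bound, so no binary code with n = 38, d = 20 and 28 codewords exists.


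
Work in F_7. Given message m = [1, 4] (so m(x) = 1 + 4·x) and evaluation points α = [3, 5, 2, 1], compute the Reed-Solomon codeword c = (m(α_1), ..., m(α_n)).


c = [6, 0, 2, 5]

Message polynomial: m(x) = 1 + 4·x (mod 7).
For each evaluation point α_i, compute m(α_i) mod 7:
  α_1 = 3: Horner steps 4 → 6, so m(3) = 6.
  α_2 = 5: Horner steps 4 → 0, so m(5) = 0.
  α_3 = 2: Horner steps 4 → 2, so m(2) = 2.
  α_4 = 1: Horner steps 4 → 5, so m(1) = 5.
Codeword c = [6, 0, 2, 5] ∈ F_7^4.


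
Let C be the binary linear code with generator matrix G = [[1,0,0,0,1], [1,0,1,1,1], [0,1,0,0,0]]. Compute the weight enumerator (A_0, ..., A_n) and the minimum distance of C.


Weight distribution: A_0 = 1, A_1 = 1, A_2 = 2, A_3 = 2, A_4 = 1, A_5 = 1. Minimum distance d = 1.

Enumerate all 2^3 = 8 messages m ∈ F_2^3.
For each, compute codeword c = mG in F_2^5, then tally its weight.
  m = 000 → c = 00000, weight = 0.
  m = 100 → c = 10001, weight = 2.
  m = 010 → c = 10111, weight = 4.
  m = 110 → c = 00110, weight = 2.
  m = 001 → c = 01000, weight = 1.
  m = 101 → c = 11001, weight = 3.
  m = 011 → c = 11111, weight = 5.
  m = 111 → c = 01110, weight = 3.
Tally weights:
  weight 0: 1 codewords.
  weight 1: 1 codewords.
  weight 2: 2 codewords.
  weight 3: 2 codewords.
  weight 4: 1 codewords.
  weight 5: 1 codewords.
Minimum distance d = smallest w > 0 with A_w > 0 = 1.
Sanity: Σ A_w = 8 = 2^3 = 8 ✓.


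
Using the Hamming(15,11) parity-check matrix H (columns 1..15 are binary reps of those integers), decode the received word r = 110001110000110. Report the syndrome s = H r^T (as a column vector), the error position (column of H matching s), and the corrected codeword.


s = (1, 0, 0, 1)^T, error position = 9, corrected codeword c = 110001111000110

Compute s = H r^T mod 2 one row at a time:
  s_1 = 1 + 0 + 0 + 0 + 0 + 1 + 1 + 0 = 3 ≡ 1 (mod 2).
  s_2 = 0 + 0 + 1 + 1 + 0 + 1 + 1 + 0 = 4 ≡ 0 (mod 2).
  s_3 = 1 + 0 + 1 + 1 + 0 + 0 + 1 + 0 = 4 ≡ 0 (mod 2).
  s_4 = 1 + 0 + 0 + 1 + 0 + 0 + 1 + 0 = 3 ≡ 1 (mod 2).
s = (1, 0, 0, 1)^T — this equals column 9 of H (binary 1001), so error is at position 9.
Correct: flip bit 9 of r = 110001110000110 to get c = 110001111000110.


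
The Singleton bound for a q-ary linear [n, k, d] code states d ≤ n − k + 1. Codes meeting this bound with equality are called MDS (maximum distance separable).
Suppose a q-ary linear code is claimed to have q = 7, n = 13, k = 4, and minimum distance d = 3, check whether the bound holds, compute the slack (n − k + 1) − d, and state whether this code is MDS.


Singleton RHS = n − k + 1 = 10, slack = 7, bound satisfied, not MDS.

Singleton bound: d ≤ n − k + 1.
Here n = 13, k = 4, so n − k + 1 = 10.
Given d = 3, check d ≤ 10: YES.
Slack = (n − k + 1) − d = 7.
The code is NOT MDS (slack = 7 > 0).
Description: the claimed parameters are [13, 4, 3]_7; such a code would be non-MDS.


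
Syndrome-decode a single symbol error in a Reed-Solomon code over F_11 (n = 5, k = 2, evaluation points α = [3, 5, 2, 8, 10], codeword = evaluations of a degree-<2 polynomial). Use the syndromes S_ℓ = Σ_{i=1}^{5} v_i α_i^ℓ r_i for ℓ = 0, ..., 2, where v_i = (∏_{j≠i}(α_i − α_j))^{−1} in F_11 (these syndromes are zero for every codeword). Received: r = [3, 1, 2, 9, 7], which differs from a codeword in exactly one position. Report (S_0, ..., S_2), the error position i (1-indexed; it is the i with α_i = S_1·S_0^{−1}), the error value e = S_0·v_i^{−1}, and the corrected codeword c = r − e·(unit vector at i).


S = (9, 7, 3), error at position 3, error magnitude e = 9, c = [3, 1, 4, 9, 7].

Step 1: column multipliers v_i = (∏_{j≠i}(α_i − α_j))^{−1} mod 11.
  i = 1 (α = 3): (3−5)(3−2)(3−8)(3−10) = (−2)·1·(−5)·(−7) = −70 ≡ 7, so v_1 = 7^{−1} = 8 (mod 11).
  i = 2 (α = 5): (5−3)(5−2)(5−8)(5−10) = 2·3·(−3)·(−5) = 90 ≡ 2, so v_2 = 2^{−1} = 6 (mod 11).
  i = 3 (α = 2): (2−3)(2−5)(2−8)(2−10) = (−1)·(−3)·(−6)·(−8) = 144 ≡ 1, so v_3 = 1^{−1} = 1 (mod 11).
  i = 4 (α = 8): (8−3)(8−5)(8−2)(8−10) = 5·3·6·(−2) = −180 ≡ 7, so v_4 = 7^{−1} = 8 (mod 11).
  i = 5 (α = 10): (10−3)(10−5)(10−2)(10−8) = 7·5·8·2 = 560 ≡ 10, so v_5 = 10^{−1} = 10 (mod 11).
  v = [8, 6, 1, 8, 10].
Step 2: syndromes of r = [3, 1, 2, 9, 7] (all sums mod 11).
  S_0 = Σ v_i r_i = 8·3 + 6·1 + 1·2 + 8·9 + 10·7 = 174 ≡ 9.
  S_1 = Σ v_i α_i r_i = 8·3·3 + 6·5·1 + 1·2·2 + 8·8·9 + 10·10·7 = 1382 ≡ 7.
  α_i^2 mod 11 = [9, 3, 4, 9, 1].
  S_2 = Σ v_i α_i^2 r_i = 8·9·3 + 6·3·1 + 1·4·2 + 8·9·9 + 10·1·7 = 960 ≡ 3.
  S = (9, 7, 3) ≠ 0, so r is not a codeword (an error is present).
Step 3: locate the error. For a single error e at position i, S_ℓ = v_i·e·α_i^ℓ, so α_err = S_1/S_0.
  S_0^{−1} = 9^{−1} = 5 (mod 11), so α_err = 7·5 = 35 ≡ 2 = α_3. Error position i = 3.
  Consistency check: S_2/S_1 = 3·8 = 24 ≡ 2 = α_err ✓ (single-error assumption holds).
Step 4: error magnitude e = S_0/v_3 = S_0·∏_{j≠3}(α_3 − α_j) = 9·1 = 9 ≡ 9 (mod 11).
Step 5: correct position 3: c_3 = r_3 − e = 2 − 9 ≡ 4 (mod 11). Hence c = [3, 1, 4, 9, 7].
  Check: interpolating c through the α_i gives m(x) = 6 + 10·x (degree < 2) with m(α_i) = c_i for every i, so c is indeed a codeword.


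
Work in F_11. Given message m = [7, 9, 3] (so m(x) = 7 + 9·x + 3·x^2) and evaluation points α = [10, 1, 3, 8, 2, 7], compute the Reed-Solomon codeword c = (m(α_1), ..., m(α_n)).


c = [1, 8, 6, 7, 4, 8]

Message polynomial: m(x) = 7 + 9·x + 3·x^2 (mod 11).
For each evaluation point α_i, compute m(α_i) mod 11:
  α_1 = 10: Horner steps 3 → 6 → 1, so m(10) = 1.
  α_2 = 1: Horner steps 3 → 1 → 8, so m(1) = 8.
  α_3 = 3: Horner steps 3 → 7 → 6, so m(3) = 6.
  α_4 = 8: Horner steps 3 → 0 → 7, so m(8) = 7.
  α_5 = 2: Horner steps 3 → 4 → 4, so m(2) = 4.
  α_6 = 7: Horner steps 3 → 8 → 8, so m(7) = 8.
Codeword c = [1, 8, 6, 7, 4, 8] ∈ F_11^6.


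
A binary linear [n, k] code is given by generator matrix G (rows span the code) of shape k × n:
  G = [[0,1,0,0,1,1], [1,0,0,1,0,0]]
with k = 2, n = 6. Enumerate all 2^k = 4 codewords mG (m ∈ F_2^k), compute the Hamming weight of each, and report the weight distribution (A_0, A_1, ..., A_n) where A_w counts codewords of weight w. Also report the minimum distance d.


Weight distribution: A_0 = 1, A_2 = 1, A_3 = 1, A_5 = 1. Minimum distance d = 2.

Enumerate all 2^2 = 4 messages m ∈ F_2^2.
For each, compute codeword c = mG in F_2^6, then tally its weight.
  m = 00 → c = 000000, weight = 0.
  m = 10 → c = 010011, weight = 3.
  m = 01 → c = 100100, weight = 2.
  m = 11 → c = 110111, weight = 5.
Tally weights:
  weight 0: 1 codewords.
  weight 2: 1 codewords.
  weight 3: 1 codewords.
  weight 5: 1 codewords.
Minimum distance d = smallest w > 0 with A_w > 0 = 2.
Sanity: Σ A_w = 4 = 2^2 = 4 ✓.


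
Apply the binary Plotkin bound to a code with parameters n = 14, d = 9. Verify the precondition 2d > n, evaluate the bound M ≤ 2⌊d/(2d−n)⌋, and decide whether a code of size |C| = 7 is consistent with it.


Plotkin bound M ≤ 4; given |C| = 7 > bound (violated).

Check applicability: 2d = 18, n = 14.
2d − n = 4 > 0, so Plotkin applies.
Compute d/(2d−n) = 9/4 ≈ 2.2500.
⌊d/(2d−n)⌋ = 2.
Plotkin bound: M ≤ 2·2 = 4.
Given |C| = 7, check: VIOLATED.
This |C| is above the Plotkin bound, so no binary code with n = 14, d = 9 and 7 codewords exists.


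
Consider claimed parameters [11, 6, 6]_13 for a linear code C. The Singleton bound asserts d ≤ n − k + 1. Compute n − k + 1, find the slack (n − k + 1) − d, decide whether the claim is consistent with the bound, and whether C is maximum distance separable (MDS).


Singleton RHS = n − k + 1 = 6, slack = 0, bound satisfied, MDS.

Singleton bound: d ≤ n − k + 1.
Here n = 11, k = 6, so n − k + 1 = 6.
Given d = 6, check d ≤ 6: YES.
Slack = (n − k + 1) − d = 0.
The code is MDS (slack = 0).
Description: the claimed parameters are [11, 6, 6]_13; such a code would be MDS (meets Singleton bound).


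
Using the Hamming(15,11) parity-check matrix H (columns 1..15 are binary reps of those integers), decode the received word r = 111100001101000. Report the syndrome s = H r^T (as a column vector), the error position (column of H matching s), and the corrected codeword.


s = (1, 0, 1, 1)^T, error position = 11, corrected codeword c = 111100001111000

Compute s = H r^T mod 2 one row at a time:
  s_1 = 0 + 1 + 1 + 0 + 1 + 0 + 0 + 0 = 3 ≡ 1 (mod 2).
  s_2 = 1 + 0 + 0 + 0 + 1 + 0 + 0 + 0 = 2 ≡ 0 (mod 2).
  s_3 = 1 + 1 + 0 + 0 + 1 + 0 + 0 + 0 = 3 ≡ 1 (mod 2).
  s_4 = 1 + 1 + 0 + 0 + 1 + 0 + 0 + 0 = 3 ≡ 1 (mod 2).
s = (1, 0, 1, 1)^T — this equals column 11 of H (binary 1011), so error is at position 11.
Correct: flip bit 11 of r = 111100001101000 to get c = 111100001111000.


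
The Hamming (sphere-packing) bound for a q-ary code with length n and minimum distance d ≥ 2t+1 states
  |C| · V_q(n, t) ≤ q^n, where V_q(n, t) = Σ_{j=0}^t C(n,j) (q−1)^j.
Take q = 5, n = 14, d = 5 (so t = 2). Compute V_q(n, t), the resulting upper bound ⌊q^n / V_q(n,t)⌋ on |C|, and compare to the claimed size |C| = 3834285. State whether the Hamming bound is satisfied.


V_q(n, t) = 1513, q^n = 6103515625, Hamming bound = 4034048, |C| = 3834285 ≤ bound (satisfied).

Step 1: Compute V_q(n, t) = Σ_{j=0}^2 C(n, j) (q−1)^j.
  j = 0: C(14,0)·(4)^0 = 1·1 = 1.
  j = 1: C(14,1)·(4)^1 = 14·4 = 56.
  j = 2: C(14,2)·(4)^2 = 91·16 = 1456.
  V_q(n, t) = 1 + 56 + 1456 = 1513.
Step 2: q^n = 5^14 = 6103515625.
Step 3: Hamming bound ⌊q^n / V_q(n,t)⌋ = ⌊6103515625/1513⌋ = 4034048.
Step 4: Compare |C| = 3834285 to 4034048: satisfied.
The claimed |C| lies below the Hamming bound.


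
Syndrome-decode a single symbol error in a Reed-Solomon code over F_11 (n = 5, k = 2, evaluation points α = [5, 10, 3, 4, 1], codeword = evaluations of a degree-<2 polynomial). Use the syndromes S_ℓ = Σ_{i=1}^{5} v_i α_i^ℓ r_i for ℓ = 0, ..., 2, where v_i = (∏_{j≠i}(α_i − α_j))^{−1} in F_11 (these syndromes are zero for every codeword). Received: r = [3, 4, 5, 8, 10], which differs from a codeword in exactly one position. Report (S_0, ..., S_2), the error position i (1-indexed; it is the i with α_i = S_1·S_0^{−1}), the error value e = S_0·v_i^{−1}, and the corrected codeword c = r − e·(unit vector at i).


S = (9, 1, 5), error at position 1, error magnitude e = 3, c = [0, 4, 5, 8, 10].

Step 1: column multipliers v_i = (∏_{j≠i}(α_i − α_j))^{−1} mod 11.
  i = 1 (α = 5): (5−10)(5−3)(5−4)(5−1) = (−5)·2·1·4 = −40 ≡ 4, so v_1 = 4^{−1} = 3 (mod 11).
  i = 2 (α = 10): (10−5)(10−3)(10−4)(10−1) = 5·7·6·9 = 1890 ≡ 9, so v_2 = 9^{−1} = 5 (mod 11).
  i = 3 (α = 3): (3−5)(3−10)(3−4)(3−1) = (−2)·(−7)·(−1)·2 = −28 ≡ 5, so v_3 = 5^{−1} = 9 (mod 11).
  i = 4 (α = 4): (4−5)(4−10)(4−3)(4−1) = (−1)·(−6)·1·3 = 18 ≡ 7, so v_4 = 7^{−1} = 8 (mod 11).
  i = 5 (α = 1): (1−5)(1−10)(1−3)(1−4) = (−4)·(−9)·(−2)·(−3) = 216 ≡ 7, so v_5 = 7^{−1} = 8 (mod 11).
  v = [3, 5, 9, 8, 8].
Step 2: syndromes of r = [3, 4, 5, 8, 10] (all sums mod 11).
  S_0 = Σ v_i r_i = 3·3 + 5·4 + 9·5 + 8·8 + 8·10 = 218 ≡ 9.
  S_1 = Σ v_i α_i r_i = 3·5·3 + 5·10·4 + 9·3·5 + 8·4·8 + 8·1·10 = 716 ≡ 1.
  α_i^2 mod 11 = [3, 1, 9, 5, 1].
  S_2 = Σ v_i α_i^2 r_i = 3·3·3 + 5·1·4 + 9·9·5 + 8·5·8 + 8·1·10 = 852 ≡ 5.
  S = (9, 1, 5) ≠ 0, so r is not a codeword (an error is present).
Step 3: locate the error. For a single error e at position i, S_ℓ = v_i·e·α_i^ℓ, so α_err = S_1/S_0.
  S_0^{−1} = 9^{−1} = 5 (mod 11), so α_err = 1·5 = 5 ≡ 5 = α_1. Error position i = 1.
  Consistency check: S_2/S_1 = 5·1 = 5 ≡ 5 = α_err ✓ (single-error assumption holds).
Step 4: error magnitude e = S_0/v_1 = S_0·∏_{j≠1}(α_1 − α_j) = 9·4 = 36 ≡ 3 (mod 11).
Step 5: correct position 1: c_1 = r_1 − e = 3 − 3 ≡ 0 (mod 11). Hence c = [0, 4, 5, 8, 10].
  Check: interpolating c through the α_i gives m(x) = 7 + 3·x (degree < 2) with m(α_i) = c_i for every i, so c is indeed a codeword.


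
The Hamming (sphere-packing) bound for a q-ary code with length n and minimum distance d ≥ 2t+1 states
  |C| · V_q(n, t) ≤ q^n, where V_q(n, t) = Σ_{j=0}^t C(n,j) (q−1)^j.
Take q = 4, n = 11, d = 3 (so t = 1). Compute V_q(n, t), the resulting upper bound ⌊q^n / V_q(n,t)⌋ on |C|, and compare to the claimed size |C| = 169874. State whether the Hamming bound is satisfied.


V_q(n, t) = 34, q^n = 4194304, Hamming bound = 123361, |C| = 169874 > bound (violated).

Step 1: Compute V_q(n, t) = Σ_{j=0}^1 C(n, j) (q−1)^j.
  j = 0: C(11,0)·(3)^0 = 1·1 = 1.
  j = 1: C(11,1)·(3)^1 = 11·3 = 33.
  V_q(n, t) = 1 + 33 = 34.
Step 2: q^n = 4^11 = 4194304.
Step 3: Hamming bound ⌊q^n / V_q(n,t)⌋ = ⌊4194304/34⌋ = 123361.
Step 4: Compare |C| = 169874 to 123361: violated.
The claimed |C| lies above the Hamming bound, so no 4-ary code of length 11 with d ≥ 3 can have 169874 codewords.


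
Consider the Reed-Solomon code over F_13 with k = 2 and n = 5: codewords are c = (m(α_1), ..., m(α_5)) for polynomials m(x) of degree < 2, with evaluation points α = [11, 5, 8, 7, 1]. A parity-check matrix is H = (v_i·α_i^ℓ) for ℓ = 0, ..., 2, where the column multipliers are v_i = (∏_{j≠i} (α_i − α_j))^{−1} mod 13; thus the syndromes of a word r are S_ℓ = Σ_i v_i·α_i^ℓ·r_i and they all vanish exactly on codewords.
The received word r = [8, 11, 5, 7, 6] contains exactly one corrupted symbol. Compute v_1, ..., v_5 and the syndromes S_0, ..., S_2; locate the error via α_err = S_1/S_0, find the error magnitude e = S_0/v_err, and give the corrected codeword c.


S = (7, 12, 2), error at position 1, error magnitude e = 9, c = [12, 11, 5, 7, 6].

Step 1: column multipliers v_i = (∏_{j≠i}(α_i − α_j))^{−1} mod 13.
  i = 1 (α = 11): (11−5)(11−8)(11−7)(11−1) = 6·3·4·10 = 720 ≡ 5, so v_1 = 5^{−1} = 8 (mod 13).
  i = 2 (α = 5): (5−11)(5−8)(5−7)(5−1) = (−6)·(−3)·(−2)·4 = −144 ≡ 12, so v_2 = 12^{−1} = 12 (mod 13).
  i = 3 (α = 8): (8−11)(8−5)(8−7)(8−1) = (−3)·3·1·7 = −63 ≡ 2, so v_3 = 2^{−1} = 7 (mod 13).
  i = 4 (α = 7): (7−11)(7−5)(7−8)(7−1) = (−4)·2·(−1)·6 = 48 ≡ 9, so v_4 = 9^{−1} = 3 (mod 13).
  i = 5 (α = 1): (1−11)(1−5)(1−8)(1−7) = (−10)·(−4)·(−7)·(−6) = 1680 ≡ 3, so v_5 = 3^{−1} = 9 (mod 13).
  v = [8, 12, 7, 3, 9].
Step 2: syndromes of r = [8, 11, 5, 7, 6] (all sums mod 13).
  S_0 = Σ v_i r_i = 8·8 + 12·11 + 7·5 + 3·7 + 9·6 = 306 ≡ 7.
  S_1 = Σ v_i α_i r_i = 8·11·8 + 12·5·11 + 7·8·5 + 3·7·7 + 9·1·6 = 1845 ≡ 12.
  α_i^2 mod 13 = [4, 12, 12, 10, 1].
  S_2 = Σ v_i α_i^2 r_i = 8·4·8 + 12·12·11 + 7·12·5 + 3·10·7 + 9·1·6 = 2524 ≡ 2.
  S = (7, 12, 2) ≠ 0, so r is not a codeword (an error is present).
Step 3: locate the error. For a single error e at position i, S_ℓ = v_i·e·α_i^ℓ, so α_err = S_1/S_0.
  S_0^{−1} = 7^{−1} = 2 (mod 13), so α_err = 12·2 = 24 ≡ 11 = α_1. Error position i = 1.
  Consistency check: S_2/S_1 = 2·12 = 24 ≡ 11 = α_err ✓ (single-error assumption holds).
Step 4: error magnitude e = S_0/v_1 = S_0·∏_{j≠1}(α_1 − α_j) = 7·5 = 35 ≡ 9 (mod 13).
Step 5: correct position 1: c_1 = r_1 − e = 8 − 9 ≡ 12 (mod 13). Hence c = [12, 11, 5, 7, 6].
  Check: interpolating c through the α_i gives m(x) = 8 + 11·x (degree < 2) with m(α_i) = c_i for every i, so c is indeed a codeword.


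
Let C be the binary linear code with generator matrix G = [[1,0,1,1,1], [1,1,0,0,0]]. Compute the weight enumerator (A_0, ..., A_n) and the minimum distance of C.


Weight distribution: A_0 = 1, A_2 = 1, A_4 = 2. Minimum distance d = 2.

Enumerate all 2^2 = 4 messages m ∈ F_2^2.
For each, compute codeword c = mG in F_2^5, then tally its weight.
  m = 00 → c = 00000, weight = 0.
  m = 10 → c = 10111, weight = 4.
  m = 01 → c = 11000, weight = 2.
  m = 11 → c = 01111, weight = 4.
Tally weights:
  weight 0: 1 codewords.
  weight 2: 1 codewords.
  weight 4: 2 codewords.
Minimum distance d = smallest w > 0 with A_w > 0 = 2.
Sanity: Σ A_w = 4 = 2^2 = 4 ✓.


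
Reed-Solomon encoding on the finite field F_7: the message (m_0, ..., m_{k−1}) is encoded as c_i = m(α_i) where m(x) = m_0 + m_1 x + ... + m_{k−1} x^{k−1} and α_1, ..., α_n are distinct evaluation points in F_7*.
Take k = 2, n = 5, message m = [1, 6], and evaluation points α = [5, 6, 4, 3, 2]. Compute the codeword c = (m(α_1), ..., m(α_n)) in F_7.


c = [3, 2, 4, 5, 6]

Message polynomial: m(x) = 1 + 6·x (mod 7).
For each evaluation point α_i, compute m(α_i) mod 7:
  α_1 = 5: Horner steps 6 → 3, so m(5) = 3.
  α_2 = 6: Horner steps 6 → 2, so m(6) = 2.
  α_3 = 4: Horner steps 6 → 4, so m(4) = 4.
  α_4 = 3: Horner steps 6 → 5, so m(3) = 5.
  α_5 = 2: Horner steps 6 → 6, so m(2) = 6.
Codeword c = [3, 2, 4, 5, 6] ∈ F_7^5.


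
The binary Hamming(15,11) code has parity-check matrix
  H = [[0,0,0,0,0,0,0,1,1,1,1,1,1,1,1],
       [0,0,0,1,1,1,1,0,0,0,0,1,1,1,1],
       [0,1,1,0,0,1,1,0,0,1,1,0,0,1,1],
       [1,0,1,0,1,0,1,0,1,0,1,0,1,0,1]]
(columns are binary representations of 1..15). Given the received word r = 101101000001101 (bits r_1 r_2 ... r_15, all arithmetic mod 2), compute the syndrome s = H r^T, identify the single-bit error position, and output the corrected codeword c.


s = (1, 1, 1, 0)^T, error position = 14, corrected codeword c = 101101000001111

Compute s = H r^T mod 2 one row at a time:
  s_1 = 0 + 0 + 0 + 0 + 1 + 1 + 0 + 1 = 3 ≡ 1 (mod 2).
  s_2 = 1 + 0 + 1 + 0 + 1 + 1 + 0 + 1 = 5 ≡ 1 (mod 2).
  s_3 = 0 + 1 + 1 + 0 + 0 + 0 + 0 + 1 = 3 ≡ 1 (mod 2).
  s_4 = 1 + 1 + 0 + 0 + 0 + 0 + 1 + 1 = 4 ≡ 0 (mod 2).
s = (1, 1, 1, 0)^T — this equals column 14 of H (binary 1110), so error is at position 14.
Correct: flip bit 14 of r = 101101000001101 to get c = 101101000001111.


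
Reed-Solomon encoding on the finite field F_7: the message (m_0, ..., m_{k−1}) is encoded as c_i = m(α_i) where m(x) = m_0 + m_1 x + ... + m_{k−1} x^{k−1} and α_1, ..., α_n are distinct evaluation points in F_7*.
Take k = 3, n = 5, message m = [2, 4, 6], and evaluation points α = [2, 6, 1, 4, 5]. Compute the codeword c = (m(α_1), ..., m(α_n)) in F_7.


c = [6, 4, 5, 2, 4]

Message polynomial: m(x) = 2 + 4·x + 6·x^2 (mod 7).
For each evaluation point α_i, compute m(α_i) mod 7:
  α_1 = 2: Horner steps 6 → 2 → 6, so m(2) = 6.
  α_2 = 6: Horner steps 6 → 5 → 4, so m(6) = 4.
  α_3 = 1: Horner steps 6 → 3 → 5, so m(1) = 5.
  α_4 = 4: Horner steps 6 → 0 → 2, so m(4) = 2.
  α_5 = 5: Horner steps 6 → 6 → 4, so m(5) = 4.
Codeword c = [6, 4, 5, 2, 4] ∈ F_7^5.


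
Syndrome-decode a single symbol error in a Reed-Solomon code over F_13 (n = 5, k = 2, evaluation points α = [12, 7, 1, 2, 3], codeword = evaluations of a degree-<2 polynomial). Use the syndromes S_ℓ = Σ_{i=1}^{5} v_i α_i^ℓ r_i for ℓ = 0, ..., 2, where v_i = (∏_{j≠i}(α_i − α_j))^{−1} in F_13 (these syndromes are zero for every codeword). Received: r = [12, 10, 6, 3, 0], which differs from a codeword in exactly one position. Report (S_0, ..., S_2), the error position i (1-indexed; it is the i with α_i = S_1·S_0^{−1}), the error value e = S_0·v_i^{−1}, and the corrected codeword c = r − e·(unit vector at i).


S = (2, 1, 7), error at position 2, error magnitude e = 9, c = [12, 1, 6, 3, 0].

Step 1: column multipliers v_i = (∏_{j≠i}(α_i − α_j))^{−1} mod 13.
  i = 1 (α = 12): (12−7)(12−1)(12−2)(12−3) = 5·11·10·9 = 4950 ≡ 10, so v_1 = 10^{−1} = 4 (mod 13).
  i = 2 (α = 7): (7−12)(7−1)(7−2)(7−3) = (−5)·6·5·4 = −600 ≡ 11, so v_2 = 11^{−1} = 6 (mod 13).
  i = 3 (α = 1): (1−12)(1−7)(1−2)(1−3) = (−11)·(−6)·(−1)·(−2) = 132 ≡ 2, so v_3 = 2^{−1} = 7 (mod 13).
  i = 4 (α = 2): (2−12)(2−7)(2−1)(2−3) = (−10)·(−5)·1·(−1) = −50 ≡ 2, so v_4 = 2^{−1} = 7 (mod 13).
  i = 5 (α = 3): (3−12)(3−7)(3−1)(3−2) = (−9)·(−4)·2·1 = 72 ≡ 7, so v_5 = 7^{−1} = 2 (mod 13).
  v = [4, 6, 7, 7, 2].
Step 2: syndromes of r = [12, 10, 6, 3, 0] (all sums mod 13).
  S_0 = Σ v_i r_i = 4·12 + 6·10 + 7·6 + 7·3 + 2·0 = 171 ≡ 2.
  S_1 = Σ v_i α_i r_i = 4·12·12 + 6·7·10 + 7·1·6 + 7·2·3 + 2·3·0 = 1080 ≡ 1.
  α_i^2 mod 13 = [1, 10, 1, 4, 9].
  S_2 = Σ v_i α_i^2 r_i = 4·1·12 + 6·10·10 + 7·1·6 + 7·4·3 + 2·9·0 = 774 ≡ 7.
  S = (2, 1, 7) ≠ 0, so r is not a codeword (an error is present).
Step 3: locate the error. For a single error e at position i, S_ℓ = v_i·e·α_i^ℓ, so α_err = S_1/S_0.
  S_0^{−1} = 2^{−1} = 7 (mod 13), so α_err = 1·7 = 7 ≡ 7 = α_2. Error position i = 2.
  Consistency check: S_2/S_1 = 7·1 = 7 ≡ 7 = α_err ✓ (single-error assumption holds).
Step 4: error magnitude e = S_0/v_2 = S_0·∏_{j≠2}(α_2 − α_j) = 2·11 = 22 ≡ 9 (mod 13).
Step 5: correct position 2: c_2 = r_2 − e = 10 − 9 ≡ 1 (mod 13). Hence c = [12, 1, 6, 3, 0].
  Check: interpolating c through the α_i gives m(x) = 9 + 10·x (degree < 2) with m(α_i) = c_i for every i, so c is indeed a codeword.


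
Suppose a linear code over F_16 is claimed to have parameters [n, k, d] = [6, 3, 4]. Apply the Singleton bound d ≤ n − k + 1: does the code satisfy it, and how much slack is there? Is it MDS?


Singleton RHS = n − k + 1 = 4, slack = 0, bound satisfied, MDS.

Singleton bound: d ≤ n − k + 1.
Here n = 6, k = 3, so n − k + 1 = 4.
Given d = 4, check d ≤ 4: YES.
Slack = (n − k + 1) − d = 0.
The code is MDS (slack = 0).
Description: the claimed parameters are [6, 3, 4]_16; such a code would be MDS (meets Singleton bound).


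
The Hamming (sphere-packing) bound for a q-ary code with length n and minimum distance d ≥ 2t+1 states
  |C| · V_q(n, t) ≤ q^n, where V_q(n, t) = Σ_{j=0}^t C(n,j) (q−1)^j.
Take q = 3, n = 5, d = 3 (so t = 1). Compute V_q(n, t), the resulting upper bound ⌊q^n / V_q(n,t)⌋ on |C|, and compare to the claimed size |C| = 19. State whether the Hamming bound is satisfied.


V_q(n, t) = 11, q^n = 243, Hamming bound = 22, |C| = 19 ≤ bound (satisfied).

Step 1: Compute V_q(n, t) = Σ_{j=0}^1 C(n, j) (q−1)^j.
  j = 0: C(5,0)·(2)^0 = 1·1 = 1.
  j = 1: C(5,1)·(2)^1 = 5·2 = 10.
  V_q(n, t) = 1 + 10 = 11.
Step 2: q^n = 3^5 = 243.
Step 3: Hamming bound ⌊q^n / V_q(n,t)⌋ = ⌊243/11⌋ = 22.
Step 4: Compare |C| = 19 to 22: satisfied.
The claimed |C| lies below the Hamming bound.


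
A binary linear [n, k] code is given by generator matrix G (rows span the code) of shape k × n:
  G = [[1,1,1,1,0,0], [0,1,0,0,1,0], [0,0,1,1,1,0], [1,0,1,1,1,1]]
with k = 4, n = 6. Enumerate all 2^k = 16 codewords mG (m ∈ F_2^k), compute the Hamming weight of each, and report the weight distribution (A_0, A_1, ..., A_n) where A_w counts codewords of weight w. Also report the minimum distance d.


Weight distribution: A_0 = 1, A_1 = 2, A_2 = 2, A_3 = 4, A_4 = 5, A_5 = 2. Minimum distance d = 1.

Enumerate all 2^4 = 16 messages m ∈ F_2^4.
For each, compute codeword c = mG in F_2^6, then tally its weight.
  m = 0000 → c = 000000, weight = 0.
  m = 1000 → c = 111100, weight = 4.
  m = 0100 → c = 010010, weight = 2.
  m = 1100 → c = 101110, weight = 4.
  m = 0010 → c = 001110, weight = 3.
  m = 1010 → c = 110010, weight = 3.
  m = 0110 → c = 011100, weight = 3.
  m = 1110 → c = 100000, weight = 1.
  m = 0001 → c = 101111, weight = 5.
  m = 1001 → c = 010011, weight = 3.
  m = 0101 → c = 111101, weight = 5.
  m = 1101 → c = 000001, weight = 1.
  m = 0011 → c = 100001, weight = 2.
  m = 1011 → c = 011101, weight = 4.
  m = 0111 → c = 110011, weight = 4.
  m = 1111 → c = 001111, weight = 4.
Tally weights:
  weight 0: 1 codewords.
  weight 1: 2 codewords.
  weight 2: 2 codewords.
  weight 3: 4 codewords.
  weight 4: 5 codewords.
  weight 5: 2 codewords.
Minimum distance d = smallest w > 0 with A_w > 0 = 1.
Sanity: Σ A_w = 16 = 2^4 = 16 ✓.


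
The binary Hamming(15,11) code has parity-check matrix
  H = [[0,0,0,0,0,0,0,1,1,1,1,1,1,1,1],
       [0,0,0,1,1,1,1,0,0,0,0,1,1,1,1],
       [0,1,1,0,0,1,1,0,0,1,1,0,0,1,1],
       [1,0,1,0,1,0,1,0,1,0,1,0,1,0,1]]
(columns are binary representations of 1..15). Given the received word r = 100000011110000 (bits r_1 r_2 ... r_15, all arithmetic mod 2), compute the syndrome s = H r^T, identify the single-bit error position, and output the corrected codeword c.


s = (0, 0, 0, 1)^T, error position = 1, corrected codeword c = 000000011110000

Compute s = H r^T mod 2 one row at a time:
  s_1 = 1 + 1 + 1 + 1 + 0 + 0 + 0 + 0 = 4 ≡ 0 (mod 2).
  s_2 = 0 + 0 + 0 + 0 + 0 + 0 + 0 + 0 = 0 ≡ 0 (mod 2).
  s_3 = 0 + 0 + 0 + 0 + 1 + 1 + 0 + 0 = 2 ≡ 0 (mod 2).
  s_4 = 1 + 0 + 0 + 0 + 1 + 1 + 0 + 0 = 3 ≡ 1 (mod 2).
s = (0, 0, 0, 1)^T — this equals column 1 of H (binary 0001), so error is at position 1.
Correct: flip bit 1 of r = 100000011110000 to get c = 000000011110000.


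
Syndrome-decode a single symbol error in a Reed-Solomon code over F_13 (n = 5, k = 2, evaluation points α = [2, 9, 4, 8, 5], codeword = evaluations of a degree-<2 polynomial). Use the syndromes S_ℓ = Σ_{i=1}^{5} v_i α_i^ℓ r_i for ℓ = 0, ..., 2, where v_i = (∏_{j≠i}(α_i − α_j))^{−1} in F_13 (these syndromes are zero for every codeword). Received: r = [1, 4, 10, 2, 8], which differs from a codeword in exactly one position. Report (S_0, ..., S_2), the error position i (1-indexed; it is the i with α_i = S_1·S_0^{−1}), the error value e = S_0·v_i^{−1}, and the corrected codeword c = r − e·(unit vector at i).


S = (3, 1, 9), error at position 2, error magnitude e = 4, c = [1, 0, 10, 2, 8].

Step 1: column multipliers v_i = (∏_{j≠i}(α_i − α_j))^{−1} mod 13.
  i = 1 (α = 2): (2−9)(2−4)(2−8)(2−5) = (−7)·(−2)·(−6)·(−3) = 252 ≡ 5, so v_1 = 5^{−1} = 8 (mod 13).
  i = 2 (α = 9): (9−2)(9−4)(9−8)(9−5) = 7·5·1·4 = 140 ≡ 10, so v_2 = 10^{−1} = 4 (mod 13).
  i = 3 (α = 4): (4−2)(4−9)(4−8)(4−5) = 2·(−5)·(−4)·(−1) = −40 ≡ 12, so v_3 = 12^{−1} = 12 (mod 13).
  i = 4 (α = 8): (8−2)(8−9)(8−4)(8−5) = 6·(−1)·4·3 = −72 ≡ 6, so v_4 = 6^{−1} = 11 (mod 13).
  i = 5 (α = 5): (5−2)(5−9)(5−4)(5−8) = 3·(−4)·1·(−3) = 36 ≡ 10, so v_5 = 10^{−1} = 4 (mod 13).
  v = [8, 4, 12, 11, 4].
Step 2: syndromes of r = [1, 4, 10, 2, 8] (all sums mod 13).
  S_0 = Σ v_i r_i = 8·1 + 4·4 + 12·10 + 11·2 + 4·8 = 198 ≡ 3.
  S_1 = Σ v_i α_i r_i = 8·2·1 + 4·9·4 + 12·4·10 + 11·8·2 + 4·5·8 = 976 ≡ 1.
  α_i^2 mod 13 = [4, 3, 3, 12, 12].
  S_2 = Σ v_i α_i^2 r_i = 8·4·1 + 4·3·4 + 12·3·10 + 11·12·2 + 4·12·8 = 1088 ≡ 9.
  S = (3, 1, 9) ≠ 0, so r is not a codeword (an error is present).
Step 3: locate the error. For a single error e at position i, S_ℓ = v_i·e·α_i^ℓ, so α_err = S_1/S_0.
  S_0^{−1} = 3^{−1} = 9 (mod 13), so α_err = 1·9 = 9 ≡ 9 = α_2. Error position i = 2.
  Consistency check: S_2/S_1 = 9·1 = 9 ≡ 9 = α_err ✓ (single-error assumption holds).
Step 4: error magnitude e = S_0/v_2 = S_0·∏_{j≠2}(α_2 − α_j) = 3·10 = 30 ≡ 4 (mod 13).
Step 5: correct position 2: c_2 = r_2 − e = 4 − 4 ≡ 0 (mod 13). Hence c = [1, 0, 10, 2, 8].
  Check: interpolating c through the α_i gives m(x) = 5 + 11·x (degree < 2) with m(α_i) = c_i for every i, so c is indeed a codeword.


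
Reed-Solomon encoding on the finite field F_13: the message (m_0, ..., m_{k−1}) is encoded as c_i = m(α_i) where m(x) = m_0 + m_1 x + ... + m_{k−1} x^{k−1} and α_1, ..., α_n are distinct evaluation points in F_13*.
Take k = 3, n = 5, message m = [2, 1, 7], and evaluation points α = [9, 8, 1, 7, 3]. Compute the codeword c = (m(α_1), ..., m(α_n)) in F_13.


c = [6, 3, 10, 1, 3]

Message polynomial: m(x) = 2 + 1·x + 7·x^2 (mod 13).
For each evaluation point α_i, compute m(α_i) mod 13:
  α_1 = 9: Horner steps 7 → 12 → 6, so m(9) = 6.
  α_2 = 8: Horner steps 7 → 5 → 3, so m(8) = 3.
  α_3 = 1: Horner steps 7 → 8 → 10, so m(1) = 10.
  α_4 = 7: Horner steps 7 → 11 → 1, so m(7) = 1.
  α_5 = 3: Horner steps 7 → 9 → 3, so m(3) = 3.
Codeword c = [6, 3, 10, 1, 3] ∈ F_13^5.


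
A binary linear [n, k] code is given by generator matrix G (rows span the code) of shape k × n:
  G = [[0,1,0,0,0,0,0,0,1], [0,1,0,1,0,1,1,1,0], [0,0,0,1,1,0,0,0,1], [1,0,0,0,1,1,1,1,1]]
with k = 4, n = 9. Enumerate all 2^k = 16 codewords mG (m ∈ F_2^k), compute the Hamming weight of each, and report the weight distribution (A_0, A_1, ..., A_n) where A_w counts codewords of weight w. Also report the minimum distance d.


Weight distribution: A_0 = 1, A_2 = 3, A_3 = 3, A_4 = 1, A_5 = 4, A_6 = 3, A_7 = 1. Minimum distance d = 2.

Enumerate all 2^4 = 16 messages m ∈ F_2^4.
For each, compute codeword c = mG in F_2^9, then tally its weight.
  m = 0000 → c = 000000000, weight = 0.
  m = 1000 → c = 010000001, weight = 2.
  m = 0100 → c = 010101110, weight = 5.
  m = 1100 → c = 000101111, weight = 5.
  m = 0010 → c = 000110001, weight = 3.
  m = 1010 → c = 010110000, weight = 3.
  m = 0110 → c = 010011111, weight = 6.
  m = 1110 → c = 000011110, weight = 4.
  m = 0001 → c = 100011111, weight = 6.
  m = 1001 → c = 110011110, weight = 6.
  m = 0101 → c = 110110001, weight = 5.
  m = 1101 → c = 100110000, weight = 3.
  m = 0011 → c = 100101110, weight = 5.
  m = 1011 → c = 110101111, weight = 7.
  m = 0111 → c = 110000000, weight = 2.
  m = 1111 → c = 100000001, weight = 2.
Tally weights:
  weight 0: 1 codewords.
  weight 2: 3 codewords.
  weight 3: 3 codewords.
  weight 4: 1 codewords.
  weight 5: 4 codewords.
  weight 6: 3 codewords.
  weight 7: 1 codewords.
Minimum distance d = smallest w > 0 with A_w > 0 = 2.
Sanity: Σ A_w = 16 = 2^4 = 16 ✓.


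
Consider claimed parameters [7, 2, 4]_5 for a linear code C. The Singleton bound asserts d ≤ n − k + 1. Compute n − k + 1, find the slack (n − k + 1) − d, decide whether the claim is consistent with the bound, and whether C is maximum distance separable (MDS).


Singleton RHS = n − k + 1 = 6, slack = 2, bound satisfied, not MDS.

Singleton bound: d ≤ n − k + 1.
Here n = 7, k = 2, so n − k + 1 = 6.
Given d = 4, check d ≤ 6: YES.
Slack = (n − k + 1) − d = 2.
The code is NOT MDS (slack = 2 > 0).
Description: the claimed parameters are [7, 2, 4]_5; such a code would be non-MDS.
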